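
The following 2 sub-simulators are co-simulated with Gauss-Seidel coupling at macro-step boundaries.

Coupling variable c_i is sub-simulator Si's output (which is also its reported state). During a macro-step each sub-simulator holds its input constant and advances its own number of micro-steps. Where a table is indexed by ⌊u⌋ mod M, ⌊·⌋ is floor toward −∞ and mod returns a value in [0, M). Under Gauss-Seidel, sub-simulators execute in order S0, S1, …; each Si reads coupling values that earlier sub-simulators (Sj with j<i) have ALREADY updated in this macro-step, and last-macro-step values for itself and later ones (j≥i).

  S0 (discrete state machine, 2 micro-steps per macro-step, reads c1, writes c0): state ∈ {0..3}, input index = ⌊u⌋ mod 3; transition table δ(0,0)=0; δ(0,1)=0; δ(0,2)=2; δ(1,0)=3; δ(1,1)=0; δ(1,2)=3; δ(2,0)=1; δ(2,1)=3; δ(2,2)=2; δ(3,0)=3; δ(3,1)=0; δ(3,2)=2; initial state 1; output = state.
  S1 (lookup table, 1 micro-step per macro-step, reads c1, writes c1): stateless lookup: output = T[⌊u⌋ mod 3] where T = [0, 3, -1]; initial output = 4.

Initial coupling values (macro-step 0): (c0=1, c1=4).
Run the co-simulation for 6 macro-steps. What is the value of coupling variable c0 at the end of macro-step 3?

c0 at macro-step 3 = 0

macro 1: S0 reads c1=4 → after 2×micro: 0; S1 reads c1=4 → after 1×micro: 3 ⇒ (c0=0, c1=3)
macro 2: S0 reads c1=3 → after 2×micro: 0; S1 reads c1=3 → after 1×micro: 0 ⇒ (c0=0, c1=0)
macro 3: S0 reads c1=0 → after 2×micro: 0; S1 reads c1=0 → after 1×micro: 0 ⇒ (c0=0, c1=0)
macro 4: S0 reads c1=0 → after 2×micro: 0; S1 reads c1=0 → after 1×micro: 0 ⇒ (c0=0, c1=0)
macro 5: S0 reads c1=0 → after 2×micro: 0; S1 reads c1=0 → after 1×micro: 0 ⇒ (c0=0, c1=0)
macro 6: S0 reads c1=0 → after 2×micro: 0; S1 reads c1=0 → after 1×micro: 0 ⇒ (c0=0, c1=0)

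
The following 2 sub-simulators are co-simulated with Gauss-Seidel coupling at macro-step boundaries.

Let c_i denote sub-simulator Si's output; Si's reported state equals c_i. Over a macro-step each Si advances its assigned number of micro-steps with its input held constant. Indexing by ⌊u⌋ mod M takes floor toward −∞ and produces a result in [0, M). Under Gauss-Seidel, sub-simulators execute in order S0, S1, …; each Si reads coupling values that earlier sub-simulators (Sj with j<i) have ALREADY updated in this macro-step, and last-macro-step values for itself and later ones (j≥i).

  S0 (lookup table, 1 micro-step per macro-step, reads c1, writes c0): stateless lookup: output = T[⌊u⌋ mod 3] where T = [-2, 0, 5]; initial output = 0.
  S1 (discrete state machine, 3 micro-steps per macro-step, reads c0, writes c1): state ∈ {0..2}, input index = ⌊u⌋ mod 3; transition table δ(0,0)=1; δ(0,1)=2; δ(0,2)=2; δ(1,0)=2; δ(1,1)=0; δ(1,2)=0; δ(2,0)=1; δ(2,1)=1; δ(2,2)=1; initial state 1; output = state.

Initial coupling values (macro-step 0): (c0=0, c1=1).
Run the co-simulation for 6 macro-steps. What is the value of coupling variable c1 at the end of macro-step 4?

macro 1: S0 reads c1=1 → after 1×micro: 0; S1 reads c0=0 → after 3×micro: 2 ⇒ (c0=0, c1=2)
macro 2: S0 reads c1=2 → after 1×micro: 5; S1 reads c0=5 → after 3×micro: 2 ⇒ (c0=5, c1=2)
macro 3: S0 reads c1=2 → after 1×micro: 5; S1 reads c0=5 → after 3×micro: 2 ⇒ (c0=5, c1=2)
macro 4: S0 reads c1=2 → after 1×micro: 5; S1 reads c0=5 → after 3×micro: 2 ⇒ (c0=5, c1=2)
macro 5: S0 reads c1=2 → after 1×micro: 5; S1 reads c0=5 → after 3×micro: 2 ⇒ (c0=5, c1=2)
macro 6: S0 reads c1=2 → after 1×micro: 5; S1 reads c0=5 → after 3×micro: 2 ⇒ (c0=5, c1=2)

c1 at macro-step 4 = 2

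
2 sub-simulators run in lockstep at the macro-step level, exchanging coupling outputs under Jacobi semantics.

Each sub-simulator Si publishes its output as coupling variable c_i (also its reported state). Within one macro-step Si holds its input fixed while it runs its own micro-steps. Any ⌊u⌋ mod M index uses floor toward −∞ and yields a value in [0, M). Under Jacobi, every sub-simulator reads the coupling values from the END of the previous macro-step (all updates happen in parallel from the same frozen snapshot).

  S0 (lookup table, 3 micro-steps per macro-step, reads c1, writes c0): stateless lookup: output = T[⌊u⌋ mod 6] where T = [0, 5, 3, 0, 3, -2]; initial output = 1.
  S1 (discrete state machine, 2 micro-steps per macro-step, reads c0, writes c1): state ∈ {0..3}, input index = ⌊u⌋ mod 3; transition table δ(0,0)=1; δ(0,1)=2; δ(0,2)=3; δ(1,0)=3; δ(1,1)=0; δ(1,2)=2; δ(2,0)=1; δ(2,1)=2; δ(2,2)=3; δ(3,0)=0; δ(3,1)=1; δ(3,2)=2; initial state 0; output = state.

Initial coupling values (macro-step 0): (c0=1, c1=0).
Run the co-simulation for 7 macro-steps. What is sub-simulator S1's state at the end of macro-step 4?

S1 state at macro-step 4 = 0

macro 1: S0 reads c1=0 → after 3×micro: 0; S1 reads c0=1 → after 2×micro: 2 ⇒ (c0=0, c1=2)
macro 2: S0 reads c1=2 → after 3×micro: 3; S1 reads c0=0 → after 2×micro: 3 ⇒ (c0=3, c1=3)
macro 3: S0 reads c1=3 → after 3×micro: 0; S1 reads c0=3 → after 2×micro: 1 ⇒ (c0=0, c1=1)
macro 4: S0 reads c1=1 → after 3×micro: 5; S1 reads c0=0 → after 2×micro: 0 ⇒ (c0=5, c1=0)
macro 5: S0 reads c1=0 → after 3×micro: 0; S1 reads c0=5 → after 2×micro: 2 ⇒ (c0=0, c1=2)
macro 6: S0 reads c1=2 → after 3×micro: 3; S1 reads c0=0 → after 2×micro: 3 ⇒ (c0=3, c1=3)
macro 7: S0 reads c1=3 → after 3×micro: 0; S1 reads c0=3 → after 2×micro: 1 ⇒ (c0=0, c1=1)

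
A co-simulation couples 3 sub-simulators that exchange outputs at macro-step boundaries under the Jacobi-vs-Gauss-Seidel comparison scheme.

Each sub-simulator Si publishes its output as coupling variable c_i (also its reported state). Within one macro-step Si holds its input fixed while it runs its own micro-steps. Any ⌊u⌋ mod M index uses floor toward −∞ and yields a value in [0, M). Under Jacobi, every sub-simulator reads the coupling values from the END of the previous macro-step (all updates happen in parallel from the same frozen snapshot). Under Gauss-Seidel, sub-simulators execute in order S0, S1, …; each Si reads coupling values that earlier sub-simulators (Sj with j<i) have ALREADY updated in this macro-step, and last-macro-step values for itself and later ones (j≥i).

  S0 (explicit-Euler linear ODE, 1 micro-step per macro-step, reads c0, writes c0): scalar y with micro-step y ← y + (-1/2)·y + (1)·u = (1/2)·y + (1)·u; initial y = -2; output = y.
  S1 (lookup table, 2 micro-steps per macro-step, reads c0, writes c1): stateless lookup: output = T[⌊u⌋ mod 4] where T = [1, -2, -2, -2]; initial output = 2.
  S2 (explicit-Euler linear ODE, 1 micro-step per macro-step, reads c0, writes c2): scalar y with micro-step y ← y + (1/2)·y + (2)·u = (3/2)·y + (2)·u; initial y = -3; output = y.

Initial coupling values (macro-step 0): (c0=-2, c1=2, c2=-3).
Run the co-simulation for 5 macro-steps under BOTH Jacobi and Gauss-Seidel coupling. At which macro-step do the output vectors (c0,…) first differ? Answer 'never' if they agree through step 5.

first divergence at macro-step: 1

[Jacobi] macro 1: S0 reads c0=-2 → after 1×micro: -3; S1 reads c0=-2 → after 2×micro: -2; S2 reads c0=-2 → after 1×micro: -17/2 ⇒ (c0=-3, c1=-2, c2=-17/2)
[Jacobi] macro 2: S0 reads c0=-3 → after 1×micro: -9/2; S1 reads c0=-3 → after 2×micro: -2; S2 reads c0=-3 → after 1×micro: -75/4 ⇒ (c0=-9/2, c1=-2, c2=-75/4)
[Jacobi] macro 3: S0 reads c0=-9/2 → after 1×micro: -27/4; S1 reads c0=-9/2 → after 2×micro: -2; S2 reads c0=-9/2 → after 1×micro: -297/8 ⇒ (c0=-27/4, c1=-2, c2=-297/8)
[Jacobi] macro 4: S0 reads c0=-27/4 → after 1×micro: -81/8; S1 reads c0=-27/4 → after 2×micro: -2; S2 reads c0=-27/4 → after 1×micro: -1107/16 ⇒ (c0=-81/8, c1=-2, c2=-1107/16)
[Jacobi] macro 5: S0 reads c0=-81/8 → after 1×micro: -243/16; S1 reads c0=-81/8 → after 2×micro: -2; S2 reads c0=-81/8 → after 1×micro: -3969/32 ⇒ (c0=-243/16, c1=-2, c2=-3969/32)
[Gauss-Seidel] macro 1: S0 reads c0=-2 → after 1×micro: -3; S1 reads c0=-3 → after 2×micro: -2; S2 reads c0=-3 → after 1×micro: -21/2 ⇒ (c0=-3, c1=-2, c2=-21/2)
[Gauss-Seidel] macro 2: S0 reads c0=-3 → after 1×micro: -9/2; S1 reads c0=-9/2 → after 2×micro: -2; S2 reads c0=-9/2 → after 1×micro: -99/4 ⇒ (c0=-9/2, c1=-2, c2=-99/4)
[Gauss-Seidel] macro 3: S0 reads c0=-9/2 → after 1×micro: -27/4; S1 reads c0=-27/4 → after 2×micro: -2; S2 reads c0=-27/4 → after 1×micro: -405/8 ⇒ (c0=-27/4, c1=-2, c2=-405/8)
[Gauss-Seidel] macro 4: S0 reads c0=-27/4 → after 1×micro: -81/8; S1 reads c0=-81/8 → after 2×micro: -2; S2 reads c0=-81/8 → after 1×micro: -1539/16 ⇒ (c0=-81/8, c1=-2, c2=-1539/16)
[Gauss-Seidel] macro 5: S0 reads c0=-81/8 → after 1×micro: -243/16; S1 reads c0=-243/16 → after 2×micro: 1; S2 reads c0=-243/16 → after 1×micro: -5589/32 ⇒ (c0=-243/16, c1=1, c2=-5589/32)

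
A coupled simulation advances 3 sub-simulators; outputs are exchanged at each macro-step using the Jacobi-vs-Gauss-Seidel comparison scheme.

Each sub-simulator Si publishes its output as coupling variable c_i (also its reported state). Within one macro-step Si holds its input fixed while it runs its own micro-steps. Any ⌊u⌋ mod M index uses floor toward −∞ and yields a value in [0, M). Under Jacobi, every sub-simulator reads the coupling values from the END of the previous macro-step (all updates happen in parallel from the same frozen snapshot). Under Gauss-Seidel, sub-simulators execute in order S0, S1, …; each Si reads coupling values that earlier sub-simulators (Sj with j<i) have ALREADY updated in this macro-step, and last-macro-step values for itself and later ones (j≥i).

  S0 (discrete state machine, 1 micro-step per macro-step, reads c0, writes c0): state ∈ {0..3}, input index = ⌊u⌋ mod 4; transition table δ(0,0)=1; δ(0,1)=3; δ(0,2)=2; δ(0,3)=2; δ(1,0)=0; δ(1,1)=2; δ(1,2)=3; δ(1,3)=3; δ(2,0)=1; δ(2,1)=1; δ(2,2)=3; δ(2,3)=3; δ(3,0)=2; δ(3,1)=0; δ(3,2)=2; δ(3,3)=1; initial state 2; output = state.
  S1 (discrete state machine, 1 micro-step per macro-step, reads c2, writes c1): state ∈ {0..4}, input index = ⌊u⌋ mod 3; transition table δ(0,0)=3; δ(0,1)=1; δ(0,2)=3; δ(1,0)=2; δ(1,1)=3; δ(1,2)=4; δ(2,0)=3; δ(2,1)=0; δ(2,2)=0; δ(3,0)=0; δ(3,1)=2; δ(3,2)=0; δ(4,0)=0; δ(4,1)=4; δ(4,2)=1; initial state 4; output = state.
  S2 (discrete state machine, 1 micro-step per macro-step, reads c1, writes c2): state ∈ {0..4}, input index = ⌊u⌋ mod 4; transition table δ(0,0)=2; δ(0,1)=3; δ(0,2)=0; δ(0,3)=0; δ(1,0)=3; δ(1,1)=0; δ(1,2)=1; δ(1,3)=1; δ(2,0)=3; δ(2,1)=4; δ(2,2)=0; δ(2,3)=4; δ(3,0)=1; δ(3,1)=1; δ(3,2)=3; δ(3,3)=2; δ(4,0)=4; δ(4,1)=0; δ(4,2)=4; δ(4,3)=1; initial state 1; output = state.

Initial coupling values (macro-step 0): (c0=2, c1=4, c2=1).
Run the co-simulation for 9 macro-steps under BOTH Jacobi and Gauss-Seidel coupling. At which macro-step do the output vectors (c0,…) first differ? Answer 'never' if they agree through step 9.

[Jacobi] macro 1: S0 reads c0=2 → after 1×micro: 3; S1 reads c2=1 → after 1×micro: 4; S2 reads c1=4 → after 1×micro: 3 ⇒ (c0=3, c1=4, c2=3)
[Jacobi] macro 2: S0 reads c0=3 → after 1×micro: 1; S1 reads c2=3 → after 1×micro: 0; S2 reads c1=4 → after 1×micro: 1 ⇒ (c0=1, c1=0, c2=1)
[Jacobi] macro 3: S0 reads c0=1 → after 1×micro: 2; S1 reads c2=1 → after 1×micro: 1; S2 reads c1=0 → after 1×micro: 3 ⇒ (c0=2, c1=1, c2=3)
[Jacobi] macro 4: S0 reads c0=2 → after 1×micro: 3; S1 reads c2=3 → after 1×micro: 2; S2 reads c1=1 → after 1×micro: 1 ⇒ (c0=3, c1=2, c2=1)
[Jacobi] macro 5: S0 reads c0=3 → after 1×micro: 1; S1 reads c2=1 → after 1×micro: 0; S2 reads c1=2 → after 1×micro: 1 ⇒ (c0=1, c1=0, c2=1)
[Jacobi] macro 6: S0 reads c0=1 → after 1×micro: 2; S1 reads c2=1 → after 1×micro: 1; S2 reads c1=0 → after 1×micro: 3 ⇒ (c0=2, c1=1, c2=3)
[Jacobi] macro 7: S0 reads c0=2 → after 1×micro: 3; S1 reads c2=3 → after 1×micro: 2; S2 reads c1=1 → after 1×micro: 1 ⇒ (c0=3, c1=2, c2=1)
[Jacobi] macro 8: S0 reads c0=3 → after 1×micro: 1; S1 reads c2=1 → after 1×micro: 0; S2 reads c1=2 → after 1×micro: 1 ⇒ (c0=1, c1=0, c2=1)
[Jacobi] macro 9: S0 reads c0=1 → after 1×micro: 2; S1 reads c2=1 → after 1×micro: 1; S2 reads c1=0 → after 1×micro: 3 ⇒ (c0=2, c1=1, c2=3)
[Gauss-Seidel] macro 1: S0 reads c0=2 → after 1×micro: 3; S1 reads c2=1 → after 1×micro: 4; S2 reads c1=4 → after 1×micro: 3 ⇒ (c0=3, c1=4, c2=3)
[Gauss-Seidel] macro 2: S0 reads c0=3 → after 1×micro: 1; S1 reads c2=3 → after 1×micro: 0; S2 reads c1=0 → after 1×micro: 1 ⇒ (c0=1, c1=0, c2=1)
[Gauss-Seidel] macro 3: S0 reads c0=1 → after 1×micro: 2; S1 reads c2=1 → after 1×micro: 1; S2 reads c1=1 → after 1×micro: 0 ⇒ (c0=2, c1=1, c2=0)
[Gauss-Seidel] macro 4: S0 reads c0=2 → after 1×micro: 3; S1 reads c2=0 → after 1×micro: 2; S2 reads c1=2 → after 1×micro: 0 ⇒ (c0=3, c1=2, c2=0)
[Gauss-Seidel] macro 5: S0 reads c0=3 → after 1×micro: 1; S1 reads c2=0 → after 1×micro: 3; S2 reads c1=3 → after 1×micro: 0 ⇒ (c0=1, c1=3, c2=0)
[Gauss-Seidel] macro 6: S0 reads c0=1 → after 1×micro: 2; S1 reads c2=0 → after 1×micro: 0; S2 reads c1=0 → after 1×micro: 2 ⇒ (c0=2, c1=0, c2=2)
[Gauss-Seidel] macro 7: S0 reads c0=2 → after 1×micro: 3; S1 reads c2=2 → after 1×micro: 3; S2 reads c1=3 → after 1×micro: 4 ⇒ (c0=3, c1=3, c2=4)
[Gauss-Seidel] macro 8: S0 reads c0=3 → after 1×micro: 1; S1 reads c2=4 → after 1×micro: 2; S2 reads c1=2 → after 1×micro: 4 ⇒ (c0=1, c1=2, c2=4)
[Gauss-Seidel] macro 9: S0 reads c0=1 → after 1×micro: 2; S1 reads c2=4 → after 1×micro: 0; S2 reads c1=0 → after 1×micro: 4 ⇒ (c0=2, c1=0, c2=4)

first divergence at macro-step: 3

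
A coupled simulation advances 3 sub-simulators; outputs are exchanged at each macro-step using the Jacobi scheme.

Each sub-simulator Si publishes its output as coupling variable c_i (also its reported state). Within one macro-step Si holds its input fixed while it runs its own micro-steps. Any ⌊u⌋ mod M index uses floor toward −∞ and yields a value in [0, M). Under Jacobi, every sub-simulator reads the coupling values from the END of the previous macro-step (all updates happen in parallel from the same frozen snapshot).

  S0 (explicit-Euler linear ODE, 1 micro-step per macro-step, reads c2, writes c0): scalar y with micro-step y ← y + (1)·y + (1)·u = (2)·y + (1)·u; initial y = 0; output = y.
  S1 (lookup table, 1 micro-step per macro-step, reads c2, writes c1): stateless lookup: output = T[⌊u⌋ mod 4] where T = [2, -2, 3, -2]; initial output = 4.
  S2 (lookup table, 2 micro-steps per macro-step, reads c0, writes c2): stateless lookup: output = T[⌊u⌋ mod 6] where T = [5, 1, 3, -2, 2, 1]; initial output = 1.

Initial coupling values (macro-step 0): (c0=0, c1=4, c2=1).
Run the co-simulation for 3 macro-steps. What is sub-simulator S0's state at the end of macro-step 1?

macro 1: S0 reads c2=1 → after 1×micro: 1; S1 reads c2=1 → after 1×micro: -2; S2 reads c0=0 → after 2×micro: 5 ⇒ (c0=1, c1=-2, c2=5)
macro 2: S0 reads c2=5 → after 1×micro: 7; S1 reads c2=5 → after 1×micro: -2; S2 reads c0=1 → after 2×micro: 1 ⇒ (c0=7, c1=-2, c2=1)
macro 3: S0 reads c2=1 → after 1×micro: 15; S1 reads c2=1 → after 1×micro: -2; S2 reads c0=7 → after 2×micro: 1 ⇒ (c0=15, c1=-2, c2=1)

S0 state at macro-step 1 = 1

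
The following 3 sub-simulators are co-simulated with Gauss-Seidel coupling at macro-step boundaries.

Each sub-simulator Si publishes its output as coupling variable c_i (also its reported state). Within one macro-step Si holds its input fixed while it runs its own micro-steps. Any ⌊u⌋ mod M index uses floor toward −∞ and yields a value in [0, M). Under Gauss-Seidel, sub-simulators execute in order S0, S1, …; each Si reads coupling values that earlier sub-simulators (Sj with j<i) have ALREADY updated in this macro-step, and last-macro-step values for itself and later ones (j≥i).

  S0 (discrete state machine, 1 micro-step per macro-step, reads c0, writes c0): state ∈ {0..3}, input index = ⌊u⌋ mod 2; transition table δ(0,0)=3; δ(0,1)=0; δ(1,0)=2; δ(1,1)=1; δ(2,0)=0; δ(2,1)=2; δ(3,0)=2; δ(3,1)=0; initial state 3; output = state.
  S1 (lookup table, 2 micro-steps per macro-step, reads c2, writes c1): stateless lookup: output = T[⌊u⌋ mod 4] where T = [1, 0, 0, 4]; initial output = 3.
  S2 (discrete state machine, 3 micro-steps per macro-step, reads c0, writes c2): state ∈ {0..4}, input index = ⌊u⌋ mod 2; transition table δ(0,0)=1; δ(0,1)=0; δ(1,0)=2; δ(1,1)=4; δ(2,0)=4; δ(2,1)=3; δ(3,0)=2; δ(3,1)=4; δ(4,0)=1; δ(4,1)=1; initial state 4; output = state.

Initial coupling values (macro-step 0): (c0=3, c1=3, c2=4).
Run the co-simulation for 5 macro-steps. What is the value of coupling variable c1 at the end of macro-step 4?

c1 at macro-step 4 = 0

macro 1: S0 reads c0=3 → after 1×micro: 0; S1 reads c2=4 → after 2×micro: 1; S2 reads c0=0 → after 3×micro: 4 ⇒ (c0=0, c1=1, c2=4)
macro 2: S0 reads c0=0 → after 1×micro: 3; S1 reads c2=4 → after 2×micro: 1; S2 reads c0=3 → after 3×micro: 1 ⇒ (c0=3, c1=1, c2=1)
macro 3: S0 reads c0=3 → after 1×micro: 0; S1 reads c2=1 → after 2×micro: 0; S2 reads c0=0 → after 3×micro: 1 ⇒ (c0=0, c1=0, c2=1)
macro 4: S0 reads c0=0 → after 1×micro: 3; S1 reads c2=1 → after 2×micro: 0; S2 reads c0=3 → after 3×micro: 4 ⇒ (c0=3, c1=0, c2=4)
macro 5: S0 reads c0=3 → after 1×micro: 0; S1 reads c2=4 → after 2×micro: 1; S2 reads c0=0 → after 3×micro: 4 ⇒ (c0=0, c1=1, c2=4)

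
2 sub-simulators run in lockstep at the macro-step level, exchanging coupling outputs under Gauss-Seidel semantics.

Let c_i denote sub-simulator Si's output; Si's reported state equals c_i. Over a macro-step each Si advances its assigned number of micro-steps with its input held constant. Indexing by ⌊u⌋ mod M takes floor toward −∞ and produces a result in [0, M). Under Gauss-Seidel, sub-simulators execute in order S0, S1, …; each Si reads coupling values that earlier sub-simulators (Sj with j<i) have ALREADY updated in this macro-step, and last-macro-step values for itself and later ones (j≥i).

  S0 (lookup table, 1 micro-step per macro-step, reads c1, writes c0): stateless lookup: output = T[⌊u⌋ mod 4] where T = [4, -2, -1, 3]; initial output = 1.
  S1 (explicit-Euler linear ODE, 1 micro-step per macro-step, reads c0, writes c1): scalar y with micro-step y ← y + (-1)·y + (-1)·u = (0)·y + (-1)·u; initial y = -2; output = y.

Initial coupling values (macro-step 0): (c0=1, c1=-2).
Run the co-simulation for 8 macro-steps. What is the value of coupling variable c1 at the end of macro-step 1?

c1 at macro-step 1 = 1

macro 1: S0 reads c1=-2 → after 1×micro: -1; S1 reads c0=-1 → after 1×micro: 1 ⇒ (c0=-1, c1=1)
macro 2: S0 reads c1=1 → after 1×micro: -2; S1 reads c0=-2 → after 1×micro: 2 ⇒ (c0=-2, c1=2)
macro 3: S0 reads c1=2 → after 1×micro: -1; S1 reads c0=-1 → after 1×micro: 1 ⇒ (c0=-1, c1=1)
macro 4: S0 reads c1=1 → after 1×micro: -2; S1 reads c0=-2 → after 1×micro: 2 ⇒ (c0=-2, c1=2)
macro 5: S0 reads c1=2 → after 1×micro: -1; S1 reads c0=-1 → after 1×micro: 1 ⇒ (c0=-1, c1=1)
macro 6: S0 reads c1=1 → after 1×micro: -2; S1 reads c0=-2 → after 1×micro: 2 ⇒ (c0=-2, c1=2)
macro 7: S0 reads c1=2 → after 1×micro: -1; S1 reads c0=-1 → after 1×micro: 1 ⇒ (c0=-1, c1=1)
macro 8: S0 reads c1=1 → after 1×micro: -2; S1 reads c0=-2 → after 1×micro: 2 ⇒ (c0=-2, c1=2)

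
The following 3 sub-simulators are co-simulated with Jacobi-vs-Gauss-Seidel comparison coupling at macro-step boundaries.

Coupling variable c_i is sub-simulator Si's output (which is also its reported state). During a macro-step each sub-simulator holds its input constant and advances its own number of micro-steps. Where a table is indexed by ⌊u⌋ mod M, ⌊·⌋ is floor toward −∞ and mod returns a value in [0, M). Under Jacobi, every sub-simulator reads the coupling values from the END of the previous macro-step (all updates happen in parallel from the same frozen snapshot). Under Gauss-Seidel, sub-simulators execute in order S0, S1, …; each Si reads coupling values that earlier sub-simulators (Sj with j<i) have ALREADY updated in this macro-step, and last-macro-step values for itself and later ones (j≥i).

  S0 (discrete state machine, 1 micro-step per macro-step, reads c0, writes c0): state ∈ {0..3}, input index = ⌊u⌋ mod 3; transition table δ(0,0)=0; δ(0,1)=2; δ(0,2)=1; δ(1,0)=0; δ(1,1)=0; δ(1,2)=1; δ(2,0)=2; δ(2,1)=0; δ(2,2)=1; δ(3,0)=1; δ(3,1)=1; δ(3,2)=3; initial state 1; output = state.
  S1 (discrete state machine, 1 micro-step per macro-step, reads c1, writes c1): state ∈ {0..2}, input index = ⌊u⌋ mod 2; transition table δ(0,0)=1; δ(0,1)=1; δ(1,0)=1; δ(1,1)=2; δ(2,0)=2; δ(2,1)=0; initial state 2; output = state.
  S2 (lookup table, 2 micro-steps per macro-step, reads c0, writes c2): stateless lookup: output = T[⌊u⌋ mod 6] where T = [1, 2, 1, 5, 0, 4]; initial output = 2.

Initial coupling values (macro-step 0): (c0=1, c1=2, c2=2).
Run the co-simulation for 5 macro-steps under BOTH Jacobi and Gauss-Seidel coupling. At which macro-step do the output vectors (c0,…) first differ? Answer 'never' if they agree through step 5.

[Jacobi] macro 1: S0 reads c0=1 → after 1×micro: 0; S1 reads c1=2 → after 1×micro: 2; S2 reads c0=1 → after 2×micro: 2 ⇒ (c0=0, c1=2, c2=2)
[Jacobi] macro 2: S0 reads c0=0 → after 1×micro: 0; S1 reads c1=2 → after 1×micro: 2; S2 reads c0=0 → after 2×micro: 1 ⇒ (c0=0, c1=2, c2=1)
[Jacobi] macro 3: S0 reads c0=0 → after 1×micro: 0; S1 reads c1=2 → after 1×micro: 2; S2 reads c0=0 → after 2×micro: 1 ⇒ (c0=0, c1=2, c2=1)
[Jacobi] macro 4: S0 reads c0=0 → after 1×micro: 0; S1 reads c1=2 → after 1×micro: 2; S2 reads c0=0 → after 2×micro: 1 ⇒ (c0=0, c1=2, c2=1)
[Jacobi] macro 5: S0 reads c0=0 → after 1×micro: 0; S1 reads c1=2 → after 1×micro: 2; S2 reads c0=0 → after 2×micro: 1 ⇒ (c0=0, c1=2, c2=1)
[Gauss-Seidel] macro 1: S0 reads c0=1 → after 1×micro: 0; S1 reads c1=2 → after 1×micro: 2; S2 reads c0=0 → after 2×micro: 1 ⇒ (c0=0, c1=2, c2=1)
[Gauss-Seidel] macro 2: S0 reads c0=0 → after 1×micro: 0; S1 reads c1=2 → after 1×micro: 2; S2 reads c0=0 → after 2×micro: 1 ⇒ (c0=0, c1=2, c2=1)
[Gauss-Seidel] macro 3: S0 reads c0=0 → after 1×micro: 0; S1 reads c1=2 → after 1×micro: 2; S2 reads c0=0 → after 2×micro: 1 ⇒ (c0=0, c1=2, c2=1)
[Gauss-Seidel] macro 4: S0 reads c0=0 → after 1×micro: 0; S1 reads c1=2 → after 1×micro: 2; S2 reads c0=0 → after 2×micro: 1 ⇒ (c0=0, c1=2, c2=1)
[Gauss-Seidel] macro 5: S0 reads c0=0 → after 1×micro: 0; S1 reads c1=2 → after 1×micro: 2; S2 reads c0=0 → after 2×micro: 1 ⇒ (c0=0, c1=2, c2=1)

first divergence at macro-step: 1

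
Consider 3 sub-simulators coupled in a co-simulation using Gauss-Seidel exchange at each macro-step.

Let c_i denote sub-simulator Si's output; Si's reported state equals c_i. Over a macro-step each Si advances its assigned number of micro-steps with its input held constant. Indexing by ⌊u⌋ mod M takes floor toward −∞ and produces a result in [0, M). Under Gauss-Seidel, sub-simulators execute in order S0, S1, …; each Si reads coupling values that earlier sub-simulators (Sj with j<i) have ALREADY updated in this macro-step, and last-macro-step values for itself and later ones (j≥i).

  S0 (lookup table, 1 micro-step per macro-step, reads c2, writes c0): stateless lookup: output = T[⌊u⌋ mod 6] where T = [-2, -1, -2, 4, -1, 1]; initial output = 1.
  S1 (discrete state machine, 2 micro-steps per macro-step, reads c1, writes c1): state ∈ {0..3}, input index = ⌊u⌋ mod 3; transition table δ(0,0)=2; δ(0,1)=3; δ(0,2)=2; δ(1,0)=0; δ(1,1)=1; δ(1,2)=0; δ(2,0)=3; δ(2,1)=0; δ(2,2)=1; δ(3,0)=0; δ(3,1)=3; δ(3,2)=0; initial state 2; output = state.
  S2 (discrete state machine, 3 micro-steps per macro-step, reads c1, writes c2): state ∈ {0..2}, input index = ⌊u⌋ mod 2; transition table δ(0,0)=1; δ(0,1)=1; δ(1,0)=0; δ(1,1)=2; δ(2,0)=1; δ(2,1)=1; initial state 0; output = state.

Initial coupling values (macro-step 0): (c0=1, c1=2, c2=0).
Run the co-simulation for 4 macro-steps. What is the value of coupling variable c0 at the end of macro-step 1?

c0 at macro-step 1 = -2

macro 1: S0 reads c2=0 → after 1×micro: -2; S1 reads c1=2 → after 2×micro: 0; S2 reads c1=0 → after 3×micro: 1 ⇒ (c0=-2, c1=0, c2=1)
macro 2: S0 reads c2=1 → after 1×micro: -1; S1 reads c1=0 → after 2×micro: 3; S2 reads c1=3 → after 3×micro: 2 ⇒ (c0=-1, c1=3, c2=2)
macro 3: S0 reads c2=2 → after 1×micro: -2; S1 reads c1=3 → after 2×micro: 2; S2 reads c1=2 → after 3×micro: 1 ⇒ (c0=-2, c1=2, c2=1)
macro 4: S0 reads c2=1 → after 1×micro: -1; S1 reads c1=2 → after 2×micro: 0; S2 reads c1=0 → after 3×micro: 0 ⇒ (c0=-1, c1=0, c2=0)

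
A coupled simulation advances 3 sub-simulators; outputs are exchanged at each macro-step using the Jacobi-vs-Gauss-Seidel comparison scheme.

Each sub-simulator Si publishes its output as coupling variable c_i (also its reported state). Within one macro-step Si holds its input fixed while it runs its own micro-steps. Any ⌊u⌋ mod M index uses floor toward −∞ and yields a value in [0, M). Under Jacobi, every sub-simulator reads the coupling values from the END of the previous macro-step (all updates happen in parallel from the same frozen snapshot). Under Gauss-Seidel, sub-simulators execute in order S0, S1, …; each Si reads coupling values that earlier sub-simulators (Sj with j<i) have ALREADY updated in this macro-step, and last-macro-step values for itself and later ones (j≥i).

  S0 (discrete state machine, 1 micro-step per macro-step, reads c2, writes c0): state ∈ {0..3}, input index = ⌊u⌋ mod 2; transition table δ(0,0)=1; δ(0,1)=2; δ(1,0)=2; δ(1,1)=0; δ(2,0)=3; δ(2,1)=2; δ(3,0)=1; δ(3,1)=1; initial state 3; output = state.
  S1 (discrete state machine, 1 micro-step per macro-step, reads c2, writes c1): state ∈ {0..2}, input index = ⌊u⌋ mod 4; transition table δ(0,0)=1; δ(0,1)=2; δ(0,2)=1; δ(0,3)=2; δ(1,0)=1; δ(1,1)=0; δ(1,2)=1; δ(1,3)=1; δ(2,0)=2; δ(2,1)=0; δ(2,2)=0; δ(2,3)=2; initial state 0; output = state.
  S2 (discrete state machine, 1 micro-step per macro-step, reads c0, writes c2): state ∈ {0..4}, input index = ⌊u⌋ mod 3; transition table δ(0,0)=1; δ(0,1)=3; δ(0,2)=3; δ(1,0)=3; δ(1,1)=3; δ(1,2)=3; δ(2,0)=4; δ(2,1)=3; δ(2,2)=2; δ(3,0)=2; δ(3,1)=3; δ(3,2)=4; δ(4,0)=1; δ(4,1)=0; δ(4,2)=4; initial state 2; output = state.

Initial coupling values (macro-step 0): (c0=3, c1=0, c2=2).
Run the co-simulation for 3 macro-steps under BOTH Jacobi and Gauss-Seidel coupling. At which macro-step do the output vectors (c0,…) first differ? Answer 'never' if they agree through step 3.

first divergence at macro-step: 1

[Jacobi] macro 1: S0 reads c2=2 → after 1×micro: 1; S1 reads c2=2 → after 1×micro: 1; S2 reads c0=3 → after 1×micro: 4 ⇒ (c0=1, c1=1, c2=4)
[Jacobi] macro 2: S0 reads c2=4 → after 1×micro: 2; S1 reads c2=4 → after 1×micro: 1; S2 reads c0=1 → after 1×micro: 0 ⇒ (c0=2, c1=1, c2=0)
[Jacobi] macro 3: S0 reads c2=0 → after 1×micro: 3; S1 reads c2=0 → after 1×micro: 1; S2 reads c0=2 → after 1×micro: 3 ⇒ (c0=3, c1=1, c2=3)
[Gauss-Seidel] macro 1: S0 reads c2=2 → after 1×micro: 1; S1 reads c2=2 → after 1×micro: 1; S2 reads c0=1 → after 1×micro: 3 ⇒ (c0=1, c1=1, c2=3)
[Gauss-Seidel] macro 2: S0 reads c2=3 → after 1×micro: 0; S1 reads c2=3 → after 1×micro: 1; S2 reads c0=0 → after 1×micro: 2 ⇒ (c0=0, c1=1, c2=2)
[Gauss-Seidel] macro 3: S0 reads c2=2 → after 1×micro: 1; S1 reads c2=2 → after 1×micro: 1; S2 reads c0=1 → after 1×micro: 3 ⇒ (c0=1, c1=1, c2=3)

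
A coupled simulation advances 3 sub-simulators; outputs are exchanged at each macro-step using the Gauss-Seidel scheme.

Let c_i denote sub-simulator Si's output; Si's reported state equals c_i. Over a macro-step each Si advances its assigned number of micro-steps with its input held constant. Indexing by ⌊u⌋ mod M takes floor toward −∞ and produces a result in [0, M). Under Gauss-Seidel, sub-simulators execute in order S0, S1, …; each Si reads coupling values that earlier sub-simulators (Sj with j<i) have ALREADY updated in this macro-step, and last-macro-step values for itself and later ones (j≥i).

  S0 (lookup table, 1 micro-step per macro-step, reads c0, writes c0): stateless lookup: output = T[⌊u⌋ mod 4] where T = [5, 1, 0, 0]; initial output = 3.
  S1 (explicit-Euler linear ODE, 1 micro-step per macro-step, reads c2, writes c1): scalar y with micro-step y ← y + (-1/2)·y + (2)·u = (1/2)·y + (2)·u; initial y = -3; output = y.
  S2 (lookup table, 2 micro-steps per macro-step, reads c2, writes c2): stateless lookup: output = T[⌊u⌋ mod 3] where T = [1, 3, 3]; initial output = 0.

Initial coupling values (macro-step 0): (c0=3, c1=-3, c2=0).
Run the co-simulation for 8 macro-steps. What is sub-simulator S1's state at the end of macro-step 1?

S1 state at macro-step 1 = -3/2

macro 1: S0 reads c0=3 → after 1×micro: 0; S1 reads c2=0 → after 1×micro: -3/2; S2 reads c2=0 → after 2×micro: 1 ⇒ (c0=0, c1=-3/2, c2=1)
macro 2: S0 reads c0=0 → after 1×micro: 5; S1 reads c2=1 → after 1×micro: 5/4; S2 reads c2=1 → after 2×micro: 3 ⇒ (c0=5, c1=5/4, c2=3)
macro 3: S0 reads c0=5 → after 1×micro: 1; S1 reads c2=3 → after 1×micro: 53/8; S2 reads c2=3 → after 2×micro: 1 ⇒ (c0=1, c1=53/8, c2=1)
macro 4: S0 reads c0=1 → after 1×micro: 1; S1 reads c2=1 → after 1×micro: 85/16; S2 reads c2=1 → after 2×micro: 3 ⇒ (c0=1, c1=85/16, c2=3)
macro 5: S0 reads c0=1 → after 1×micro: 1; S1 reads c2=3 → after 1×micro: 277/32; S2 reads c2=3 → after 2×micro: 1 ⇒ (c0=1, c1=277/32, c2=1)
macro 6: S0 reads c0=1 → after 1×micro: 1; S1 reads c2=1 → after 1×micro: 405/64; S2 reads c2=1 → after 2×micro: 3 ⇒ (c0=1, c1=405/64, c2=3)
macro 7: S0 reads c0=1 → after 1×micro: 1; S1 reads c2=3 → after 1×micro: 1173/128; S2 reads c2=3 → after 2×micro: 1 ⇒ (c0=1, c1=1173/128, c2=1)
macro 8: S0 reads c0=1 → after 1×micro: 1; S1 reads c2=1 → after 1×micro: 1685/256; S2 reads c2=1 → after 2×micro: 3 ⇒ (c0=1, c1=1685/256, c2=3)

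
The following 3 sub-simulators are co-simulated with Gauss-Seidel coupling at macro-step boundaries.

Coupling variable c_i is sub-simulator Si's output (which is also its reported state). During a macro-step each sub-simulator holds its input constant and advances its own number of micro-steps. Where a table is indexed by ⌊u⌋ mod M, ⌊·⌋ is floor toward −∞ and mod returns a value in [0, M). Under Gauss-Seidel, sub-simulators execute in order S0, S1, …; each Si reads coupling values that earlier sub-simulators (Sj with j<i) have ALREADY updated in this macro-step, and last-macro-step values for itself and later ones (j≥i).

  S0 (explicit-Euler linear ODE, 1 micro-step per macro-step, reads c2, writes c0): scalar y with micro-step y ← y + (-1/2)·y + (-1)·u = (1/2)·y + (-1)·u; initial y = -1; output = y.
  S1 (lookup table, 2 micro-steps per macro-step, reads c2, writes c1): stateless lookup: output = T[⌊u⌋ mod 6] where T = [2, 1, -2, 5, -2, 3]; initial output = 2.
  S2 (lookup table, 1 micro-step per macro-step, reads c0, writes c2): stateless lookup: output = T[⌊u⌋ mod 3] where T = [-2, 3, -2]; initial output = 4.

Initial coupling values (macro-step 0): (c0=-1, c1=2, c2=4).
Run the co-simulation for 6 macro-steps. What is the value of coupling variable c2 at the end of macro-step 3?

c2 at macro-step 3 = -2

macro 1: S0 reads c2=4 → after 1×micro: -9/2; S1 reads c2=4 → after 2×micro: -2; S2 reads c0=-9/2 → after 1×micro: 3 ⇒ (c0=-9/2, c1=-2, c2=3)
macro 2: S0 reads c2=3 → after 1×micro: -21/4; S1 reads c2=3 → after 2×micro: 5; S2 reads c0=-21/4 → after 1×micro: -2 ⇒ (c0=-21/4, c1=5, c2=-2)
macro 3: S0 reads c2=-2 → after 1×micro: -5/8; S1 reads c2=-2 → after 2×micro: -2; S2 reads c0=-5/8 → after 1×micro: -2 ⇒ (c0=-5/8, c1=-2, c2=-2)
macro 4: S0 reads c2=-2 → after 1×micro: 27/16; S1 reads c2=-2 → after 2×micro: -2; S2 reads c0=27/16 → after 1×micro: 3 ⇒ (c0=27/16, c1=-2, c2=3)
macro 5: S0 reads c2=3 → after 1×micro: -69/32; S1 reads c2=3 → after 2×micro: 5; S2 reads c0=-69/32 → after 1×micro: -2 ⇒ (c0=-69/32, c1=5, c2=-2)
macro 6: S0 reads c2=-2 → after 1×micro: 59/64; S1 reads c2=-2 → after 2×micro: -2; S2 reads c0=59/64 → after 1×micro: -2 ⇒ (c0=59/64, c1=-2, c2=-2)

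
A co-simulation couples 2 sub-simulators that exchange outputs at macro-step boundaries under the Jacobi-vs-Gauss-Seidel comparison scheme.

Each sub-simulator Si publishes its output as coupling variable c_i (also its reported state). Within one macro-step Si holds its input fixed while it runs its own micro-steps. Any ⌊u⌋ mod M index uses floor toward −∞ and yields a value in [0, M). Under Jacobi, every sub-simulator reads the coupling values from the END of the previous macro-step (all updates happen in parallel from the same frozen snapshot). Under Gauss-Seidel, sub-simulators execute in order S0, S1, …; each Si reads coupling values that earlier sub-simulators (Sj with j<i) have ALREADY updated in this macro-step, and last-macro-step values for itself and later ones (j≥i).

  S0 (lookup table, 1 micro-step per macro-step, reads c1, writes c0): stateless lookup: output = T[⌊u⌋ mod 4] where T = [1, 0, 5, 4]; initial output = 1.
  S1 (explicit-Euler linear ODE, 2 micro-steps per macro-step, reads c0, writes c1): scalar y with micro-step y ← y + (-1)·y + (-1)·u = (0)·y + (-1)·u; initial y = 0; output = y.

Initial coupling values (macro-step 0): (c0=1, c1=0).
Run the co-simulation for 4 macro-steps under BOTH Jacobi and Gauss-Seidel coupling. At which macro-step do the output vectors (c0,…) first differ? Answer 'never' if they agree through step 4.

first divergence at macro-step: 2

[Jacobi] macro 1: S0 reads c1=0 → after 1×micro: 1; S1 reads c0=1 → after 2×micro: -1 ⇒ (c0=1, c1=-1)
[Jacobi] macro 2: S0 reads c1=-1 → after 1×micro: 4; S1 reads c0=1 → after 2×micro: -1 ⇒ (c0=4, c1=-1)
[Jacobi] macro 3: S0 reads c1=-1 → after 1×micro: 4; S1 reads c0=4 → after 2×micro: -4 ⇒ (c0=4, c1=-4)
[Jacobi] macro 4: S0 reads c1=-4 → after 1×micro: 1; S1 reads c0=4 → after 2×micro: -4 ⇒ (c0=1, c1=-4)
[Gauss-Seidel] macro 1: S0 reads c1=0 → after 1×micro: 1; S1 reads c0=1 → after 2×micro: -1 ⇒ (c0=1, c1=-1)
[Gauss-Seidel] macro 2: S0 reads c1=-1 → after 1×micro: 4; S1 reads c0=4 → after 2×micro: -4 ⇒ (c0=4, c1=-4)
[Gauss-Seidel] macro 3: S0 reads c1=-4 → after 1×micro: 1; S1 reads c0=1 → after 2×micro: -1 ⇒ (c0=1, c1=-1)
[Gauss-Seidel] macro 4: S0 reads c1=-1 → after 1×micro: 4; S1 reads c0=4 → after 2×micro: -4 ⇒ (c0=4, c1=-4)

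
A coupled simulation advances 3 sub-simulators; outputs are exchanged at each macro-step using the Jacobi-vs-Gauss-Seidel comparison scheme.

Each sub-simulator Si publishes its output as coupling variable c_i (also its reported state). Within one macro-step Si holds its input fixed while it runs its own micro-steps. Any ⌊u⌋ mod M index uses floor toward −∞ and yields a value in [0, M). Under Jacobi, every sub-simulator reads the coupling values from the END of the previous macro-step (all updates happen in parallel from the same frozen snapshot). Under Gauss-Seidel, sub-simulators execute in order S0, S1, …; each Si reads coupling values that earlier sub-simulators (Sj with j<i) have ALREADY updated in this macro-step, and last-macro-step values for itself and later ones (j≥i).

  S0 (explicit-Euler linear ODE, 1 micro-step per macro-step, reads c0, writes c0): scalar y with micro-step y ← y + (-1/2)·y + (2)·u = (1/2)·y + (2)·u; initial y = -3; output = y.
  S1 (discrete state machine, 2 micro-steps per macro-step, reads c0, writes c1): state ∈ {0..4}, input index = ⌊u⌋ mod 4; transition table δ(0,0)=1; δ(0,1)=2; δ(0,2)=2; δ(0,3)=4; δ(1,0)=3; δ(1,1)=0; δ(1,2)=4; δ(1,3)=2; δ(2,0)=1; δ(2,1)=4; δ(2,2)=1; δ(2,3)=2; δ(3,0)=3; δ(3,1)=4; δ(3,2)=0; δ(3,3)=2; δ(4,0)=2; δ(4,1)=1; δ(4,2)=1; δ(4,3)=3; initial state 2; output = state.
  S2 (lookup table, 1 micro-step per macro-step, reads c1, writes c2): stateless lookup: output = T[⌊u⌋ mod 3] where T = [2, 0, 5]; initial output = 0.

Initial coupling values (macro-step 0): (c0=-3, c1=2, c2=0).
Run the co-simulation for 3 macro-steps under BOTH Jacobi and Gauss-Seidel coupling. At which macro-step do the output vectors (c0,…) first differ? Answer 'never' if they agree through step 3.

[Jacobi] macro 1: S0 reads c0=-3 → after 1×micro: -15/2; S1 reads c0=-3 → after 2×micro: 1; S2 reads c1=2 → after 1×micro: 5 ⇒ (c0=-15/2, c1=1, c2=5)
[Jacobi] macro 2: S0 reads c0=-15/2 → after 1×micro: -75/4; S1 reads c0=-15/2 → after 2×micro: 3; S2 reads c1=1 → after 1×micro: 0 ⇒ (c0=-75/4, c1=3, c2=0)
[Jacobi] macro 3: S0 reads c0=-75/4 → after 1×micro: -375/8; S1 reads c0=-75/4 → after 2×micro: 1; S2 reads c1=3 → after 1×micro: 2 ⇒ (c0=-375/8, c1=1, c2=2)
[Gauss-Seidel] macro 1: S0 reads c0=-3 → after 1×micro: -15/2; S1 reads c0=-15/2 → after 2×micro: 3; S2 reads c1=3 → after 1×micro: 2 ⇒ (c0=-15/2, c1=3, c2=2)
[Gauss-Seidel] macro 2: S0 reads c0=-15/2 → after 1×micro: -75/4; S1 reads c0=-75/4 → after 2×micro: 1; S2 reads c1=1 → after 1×micro: 0 ⇒ (c0=-75/4, c1=1, c2=0)
[Gauss-Seidel] macro 3: S0 reads c0=-75/4 → after 1×micro: -375/8; S1 reads c0=-375/8 → after 2×micro: 2; S2 reads c1=2 → after 1×micro: 5 ⇒ (c0=-375/8, c1=2, c2=5)

first divergence at macro-step: 1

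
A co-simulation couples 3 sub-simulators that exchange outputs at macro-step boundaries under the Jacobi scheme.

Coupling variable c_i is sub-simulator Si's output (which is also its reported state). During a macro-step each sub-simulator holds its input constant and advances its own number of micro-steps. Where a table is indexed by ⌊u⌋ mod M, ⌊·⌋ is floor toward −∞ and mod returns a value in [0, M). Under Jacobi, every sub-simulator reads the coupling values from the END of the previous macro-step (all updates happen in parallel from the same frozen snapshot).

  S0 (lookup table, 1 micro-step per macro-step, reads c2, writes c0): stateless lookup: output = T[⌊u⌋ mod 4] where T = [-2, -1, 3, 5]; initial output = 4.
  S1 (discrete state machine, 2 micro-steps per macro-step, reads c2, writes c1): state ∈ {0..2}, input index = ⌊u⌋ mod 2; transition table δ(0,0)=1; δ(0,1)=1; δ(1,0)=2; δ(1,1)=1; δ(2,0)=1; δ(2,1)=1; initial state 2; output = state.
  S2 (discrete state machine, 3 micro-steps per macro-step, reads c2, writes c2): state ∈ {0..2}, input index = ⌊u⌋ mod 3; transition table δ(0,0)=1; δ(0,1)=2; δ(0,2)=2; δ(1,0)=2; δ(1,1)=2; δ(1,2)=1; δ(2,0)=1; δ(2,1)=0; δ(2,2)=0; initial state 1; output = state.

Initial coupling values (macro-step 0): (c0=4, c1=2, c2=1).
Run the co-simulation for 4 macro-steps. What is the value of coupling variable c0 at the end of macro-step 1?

c0 at macro-step 1 = -1

macro 1: S0 reads c2=1 → after 1×micro: -1; S1 reads c2=1 → after 2×micro: 1; S2 reads c2=1 → after 3×micro: 2 ⇒ (c0=-1, c1=1, c2=2)
macro 2: S0 reads c2=2 → after 1×micro: 3; S1 reads c2=2 → after 2×micro: 1; S2 reads c2=2 → after 3×micro: 0 ⇒ (c0=3, c1=1, c2=0)
macro 3: S0 reads c2=0 → after 1×micro: -2; S1 reads c2=0 → after 2×micro: 1; S2 reads c2=0 → after 3×micro: 1 ⇒ (c0=-2, c1=1, c2=1)
macro 4: S0 reads c2=1 → after 1×micro: -1; S1 reads c2=1 → after 2×micro: 1; S2 reads c2=1 → after 3×micro: 2 ⇒ (c0=-1, c1=1, c2=2)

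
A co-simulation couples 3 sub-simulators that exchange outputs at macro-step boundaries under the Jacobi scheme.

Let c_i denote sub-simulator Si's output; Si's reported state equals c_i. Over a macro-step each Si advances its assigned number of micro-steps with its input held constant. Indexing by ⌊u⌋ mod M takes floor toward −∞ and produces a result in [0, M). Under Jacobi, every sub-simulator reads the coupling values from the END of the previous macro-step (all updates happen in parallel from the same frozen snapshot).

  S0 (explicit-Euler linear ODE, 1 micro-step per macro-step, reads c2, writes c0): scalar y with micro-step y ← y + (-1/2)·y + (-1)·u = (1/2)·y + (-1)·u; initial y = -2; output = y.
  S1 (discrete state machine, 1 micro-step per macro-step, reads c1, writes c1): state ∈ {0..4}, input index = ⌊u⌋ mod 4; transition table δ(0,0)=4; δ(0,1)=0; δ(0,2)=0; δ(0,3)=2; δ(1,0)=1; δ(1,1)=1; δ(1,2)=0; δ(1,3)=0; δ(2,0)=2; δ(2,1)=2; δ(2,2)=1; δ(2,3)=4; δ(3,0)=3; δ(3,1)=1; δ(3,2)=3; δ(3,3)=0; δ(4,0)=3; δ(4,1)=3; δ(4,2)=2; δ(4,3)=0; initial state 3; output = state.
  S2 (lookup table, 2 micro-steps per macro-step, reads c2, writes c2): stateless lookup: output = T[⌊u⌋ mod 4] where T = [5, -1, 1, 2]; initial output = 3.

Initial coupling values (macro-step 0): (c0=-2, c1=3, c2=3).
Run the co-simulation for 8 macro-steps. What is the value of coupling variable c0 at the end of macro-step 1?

macro 1: S0 reads c2=3 → after 1×micro: -4; S1 reads c1=3 → after 1×micro: 0; S2 reads c2=3 → after 2×micro: 2 ⇒ (c0=-4, c1=0, c2=2)
macro 2: S0 reads c2=2 → after 1×micro: -4; S1 reads c1=0 → after 1×micro: 4; S2 reads c2=2 → after 2×micro: 1 ⇒ (c0=-4, c1=4, c2=1)
macro 3: S0 reads c2=1 → after 1×micro: -3; S1 reads c1=4 → after 1×micro: 3; S2 reads c2=1 → after 2×micro: -1 ⇒ (c0=-3, c1=3, c2=-1)
macro 4: S0 reads c2=-1 → after 1×micro: -1/2; S1 reads c1=3 → after 1×micro: 0; S2 reads c2=-1 → after 2×micro: 2 ⇒ (c0=-1/2, c1=0, c2=2)
macro 5: S0 reads c2=2 → after 1×micro: -9/4; S1 reads c1=0 → after 1×micro: 4; S2 reads c2=2 → after 2×micro: 1 ⇒ (c0=-9/4, c1=4, c2=1)
macro 6: S0 reads c2=1 → after 1×micro: -17/8; S1 reads c1=4 → after 1×micro: 3; S2 reads c2=1 → after 2×micro: -1 ⇒ (c0=-17/8, c1=3, c2=-1)
macro 7: S0 reads c2=-1 → after 1×micro: -1/16; S1 reads c1=3 → after 1×micro: 0; S2 reads c2=-1 → after 2×micro: 2 ⇒ (c0=-1/16, c1=0, c2=2)
macro 8: S0 reads c2=2 → after 1×micro: -65/32; S1 reads c1=0 → after 1×micro: 4; S2 reads c2=2 → after 2×micro: 1 ⇒ (c0=-65/32, c1=4, c2=1)

c0 at macro-step 1 = -4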